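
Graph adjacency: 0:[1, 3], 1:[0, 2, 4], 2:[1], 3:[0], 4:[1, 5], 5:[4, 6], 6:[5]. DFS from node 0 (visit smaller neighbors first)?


DFS stack-based: start with [0]
Visit order: [0, 1, 2, 4, 5, 6, 3]


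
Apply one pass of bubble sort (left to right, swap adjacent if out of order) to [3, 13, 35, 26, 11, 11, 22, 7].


After one pass: [3, 13, 26, 11, 11, 22, 7, 35]


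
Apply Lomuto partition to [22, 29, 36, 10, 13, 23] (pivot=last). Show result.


Elements <= 23 go left of pivot.
Result: [22, 10, 13, 23, 36, 29], pivot at index 3


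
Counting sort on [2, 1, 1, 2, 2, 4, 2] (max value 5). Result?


Count array: [0, 2, 4, 0, 1, 0]
Reconstruct: [1, 1, 2, 2, 2, 2, 4]


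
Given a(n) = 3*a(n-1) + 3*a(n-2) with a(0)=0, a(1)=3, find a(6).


Build bottom-up:
...a(4)=135, a(5)=513, a(6)=3*513+3*135=1944


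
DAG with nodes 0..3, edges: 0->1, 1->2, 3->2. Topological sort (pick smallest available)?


Kahn's algorithm, process smallest node first
Order: [0, 1, 3, 2]


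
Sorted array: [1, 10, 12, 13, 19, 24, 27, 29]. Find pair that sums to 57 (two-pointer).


Two pointers: lo=0, hi=7
No pair sums to 57


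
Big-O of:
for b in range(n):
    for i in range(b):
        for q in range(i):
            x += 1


Per nesting level: O(n) * O(n) [triangular over b] * O(n) [triangular over i] = O(n^3)
Complexity: O(n^3)


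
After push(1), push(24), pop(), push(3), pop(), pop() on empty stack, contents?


push(1) -> [1]
push(24) -> [1, 24]
pop() returns 24 -> [1]
push(3) -> [1, 3]
pop() returns 3 -> [1]
pop() returns 1 -> []
Final stack (bottom to top): []


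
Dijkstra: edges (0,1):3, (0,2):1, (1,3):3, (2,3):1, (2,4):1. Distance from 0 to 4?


Dijkstra from 0:
Distances: {0: 0, 1: 3, 2: 1, 3: 2, 4: 2}
Shortest distance to 4 = 2, path = [0, 2, 4]


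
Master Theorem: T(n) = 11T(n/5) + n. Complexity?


a=11, b=5, c=1. log_5(11)=1.490 > c=1. Case 1: O(n^log_b(a)) = O(n^1.490)
Complexity: O(n^1.490)


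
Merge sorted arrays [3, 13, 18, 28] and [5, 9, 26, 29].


Compare heads, take smaller each step.
Merged: [3, 5, 9, 13, 18, 26, 28, 29]


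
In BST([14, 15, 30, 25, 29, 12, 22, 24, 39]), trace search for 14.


BST root = 14
Search for 14: compare at each node
Path: [14]


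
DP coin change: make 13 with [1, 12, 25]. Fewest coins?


dp[0]=0; dp[i]=1+min(dp[i-c] for c in coins)
...dp[8]=8, dp[9]=9, dp[10]=10, dp[11]=11, dp[12]=1, dp[13]=2
Minimum coins for 13 = 2


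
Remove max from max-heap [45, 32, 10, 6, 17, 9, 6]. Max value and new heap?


Max = 45
Replace root with last, heapify down
Resulting heap: [32, 17, 10, 6, 6, 9]


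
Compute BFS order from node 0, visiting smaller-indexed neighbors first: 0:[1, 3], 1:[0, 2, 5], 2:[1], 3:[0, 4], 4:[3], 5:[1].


BFS queue: start with [0]
Visit order: [0, 1, 3, 2, 5, 4]


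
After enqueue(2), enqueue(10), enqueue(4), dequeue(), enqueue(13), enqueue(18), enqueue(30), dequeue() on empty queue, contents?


enqueue(2) -> [2]
enqueue(10) -> [2, 10]
enqueue(4) -> [2, 10, 4]
dequeue() returns 2 -> [10, 4]
enqueue(13) -> [10, 4, 13]
enqueue(18) -> [10, 4, 13, 18]
enqueue(30) -> [10, 4, 13, 18, 30]
dequeue() returns 10 -> [4, 13, 18, 30]
Final queue (front to back): [4, 13, 18, 30]


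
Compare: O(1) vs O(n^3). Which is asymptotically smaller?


constant grows slower than cubic
O(1) is asymptotically smaller; O(n^3) grows faster


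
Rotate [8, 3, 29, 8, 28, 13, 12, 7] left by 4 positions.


Left rotate by 4: [28, 13, 12, 7, 8, 3, 29, 8]


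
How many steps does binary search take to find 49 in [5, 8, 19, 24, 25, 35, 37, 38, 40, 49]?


Search for 49:
[0,9] mid=4 arr[4]=25
[5,9] mid=7 arr[7]=38
[8,9] mid=8 arr[8]=40
[9,9] mid=9 arr[9]=49
Total: 4 comparisons


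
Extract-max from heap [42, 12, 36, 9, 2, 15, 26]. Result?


Max = 42
Replace root with last, heapify down
Resulting heap: [36, 12, 26, 9, 2, 15]


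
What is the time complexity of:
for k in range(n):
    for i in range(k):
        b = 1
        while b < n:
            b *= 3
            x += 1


Per nesting level: O(n) * O(n) [triangular over k] * O(log n) = O(n^2 log n)
Complexity: O(n^2 log n)


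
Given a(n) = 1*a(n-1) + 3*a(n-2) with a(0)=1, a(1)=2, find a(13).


Build bottom-up:
...a(11)=8843, a(12)=20369, a(13)=1*20369+3*8843=46898


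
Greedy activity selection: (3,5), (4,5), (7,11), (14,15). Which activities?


Greedy: pick earliest-ending, then skip overlaps.
Selected (3 activities): [(3, 5), (7, 11), (14, 15)]


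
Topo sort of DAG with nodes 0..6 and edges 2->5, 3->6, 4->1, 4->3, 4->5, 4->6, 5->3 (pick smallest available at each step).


Kahn's algorithm, process smallest node first
Order: [0, 2, 4, 1, 5, 3, 6]


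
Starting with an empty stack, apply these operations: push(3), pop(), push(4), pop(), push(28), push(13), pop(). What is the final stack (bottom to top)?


push(3) -> [3]
pop() returns 3 -> []
push(4) -> [4]
pop() returns 4 -> []
push(28) -> [28]
push(13) -> [28, 13]
pop() returns 13 -> [28]
Final stack (bottom to top): [28]


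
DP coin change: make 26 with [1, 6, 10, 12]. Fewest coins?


dp[0]=0; dp[i]=1+min(dp[i-c] for c in coins)
...dp[21]=3, dp[22]=2, dp[23]=3, dp[24]=2, dp[25]=3, dp[26]=3
Minimum coins for 26 = 3


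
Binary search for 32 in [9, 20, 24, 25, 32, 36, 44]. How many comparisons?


Search for 32:
[0,6] mid=3 arr[3]=25
[4,6] mid=5 arr[5]=36
[4,4] mid=4 arr[4]=32
Total: 3 comparisons


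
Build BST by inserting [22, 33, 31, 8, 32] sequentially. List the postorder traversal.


Root = 22; build tree by BST insertion.
Postorder traversal: [8, 32, 31, 33, 22]


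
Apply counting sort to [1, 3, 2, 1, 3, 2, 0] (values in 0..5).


Count array: [1, 2, 2, 2, 0, 0]
Reconstruct: [0, 1, 1, 2, 2, 3, 3]


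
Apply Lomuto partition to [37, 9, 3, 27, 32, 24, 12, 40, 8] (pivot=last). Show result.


Elements <= 8 go left of pivot.
Result: [3, 8, 37, 27, 32, 24, 12, 40, 9], pivot at index 1


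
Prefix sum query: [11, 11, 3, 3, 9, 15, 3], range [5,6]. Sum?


Prefix sums: [0, 11, 22, 25, 28, 37, 52, 55]
Sum[5..6] = prefix[7] - prefix[5] = 55 - 37 = 18


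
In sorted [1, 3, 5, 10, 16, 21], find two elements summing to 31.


Two pointers: lo=0, hi=5
Found pair: (10, 21) summing to 31


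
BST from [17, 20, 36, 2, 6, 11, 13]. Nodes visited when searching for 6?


BST root = 17
Search for 6: compare at each node
Path: [17, 2, 6]


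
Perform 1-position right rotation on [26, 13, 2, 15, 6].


Right rotate by 1: [6, 26, 13, 2, 15]


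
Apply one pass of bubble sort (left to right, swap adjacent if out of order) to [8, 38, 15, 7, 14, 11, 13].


After one pass: [8, 15, 7, 14, 11, 13, 38]


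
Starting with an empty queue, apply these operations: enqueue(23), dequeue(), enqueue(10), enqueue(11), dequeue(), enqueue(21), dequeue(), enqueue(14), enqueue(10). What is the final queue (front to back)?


enqueue(23) -> [23]
dequeue() returns 23 -> []
enqueue(10) -> [10]
enqueue(11) -> [10, 11]
dequeue() returns 10 -> [11]
enqueue(21) -> [11, 21]
dequeue() returns 11 -> [21]
enqueue(14) -> [21, 14]
enqueue(10) -> [21, 14, 10]
Final queue (front to back): [21, 14, 10]


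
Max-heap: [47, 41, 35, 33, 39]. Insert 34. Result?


Append 34: [47, 41, 35, 33, 39, 34]
Bubble up: no swaps needed
Result: [47, 41, 35, 33, 39, 34]


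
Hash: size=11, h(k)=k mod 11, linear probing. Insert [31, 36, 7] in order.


Insertions: 31->slot 9; 36->slot 3; 7->slot 7
Table: [None, None, None, 36, None, None, None, 7, None, 31, None]


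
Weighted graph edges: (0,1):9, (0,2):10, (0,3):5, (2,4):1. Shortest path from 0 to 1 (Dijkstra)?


Dijkstra from 0:
Distances: {0: 0, 1: 9, 2: 10, 3: 5, 4: 11}
Shortest distance to 1 = 9, path = [0, 1]


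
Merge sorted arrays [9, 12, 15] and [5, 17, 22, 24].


Compare heads, take smaller each step.
Merged: [5, 9, 12, 15, 17, 22, 24]


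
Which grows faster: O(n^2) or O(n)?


linear grows slower than quadratic
O(n) is asymptotically smaller; O(n^2) grows faster


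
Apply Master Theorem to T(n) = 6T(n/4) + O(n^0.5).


a=6, b=4, c=0.5. log_4(6)=1.292 > c=0.5. Case 1: O(n^log_b(a)) = O(n^1.292)
Complexity: O(n^1.292)


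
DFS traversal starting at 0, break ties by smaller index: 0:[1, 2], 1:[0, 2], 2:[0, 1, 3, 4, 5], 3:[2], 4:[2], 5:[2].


DFS stack-based: start with [0]
Visit order: [0, 1, 2, 3, 4, 5]


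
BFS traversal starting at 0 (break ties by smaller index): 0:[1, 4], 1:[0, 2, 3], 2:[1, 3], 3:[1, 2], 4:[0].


BFS queue: start with [0]
Visit order: [0, 1, 4, 2, 3]


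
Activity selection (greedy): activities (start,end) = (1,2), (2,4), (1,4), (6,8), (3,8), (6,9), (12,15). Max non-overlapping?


Greedy: pick earliest-ending, then skip overlaps.
Selected (4 activities): [(1, 2), (2, 4), (6, 8), (12, 15)]


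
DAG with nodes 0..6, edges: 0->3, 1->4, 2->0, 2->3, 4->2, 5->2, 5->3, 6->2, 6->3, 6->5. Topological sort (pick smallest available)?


Kahn's algorithm, process smallest node first
Order: [1, 4, 6, 5, 2, 0, 3]


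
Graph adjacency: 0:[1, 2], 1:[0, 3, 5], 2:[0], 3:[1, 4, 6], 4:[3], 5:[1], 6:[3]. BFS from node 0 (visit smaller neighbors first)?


BFS queue: start with [0]
Visit order: [0, 1, 2, 3, 5, 4, 6]


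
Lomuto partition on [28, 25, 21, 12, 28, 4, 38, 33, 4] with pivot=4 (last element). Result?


Elements <= 4 go left of pivot.
Result: [4, 4, 21, 12, 28, 28, 38, 33, 25], pivot at index 1


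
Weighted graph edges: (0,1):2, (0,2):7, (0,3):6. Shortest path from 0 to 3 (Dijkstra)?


Dijkstra from 0:
Distances: {0: 0, 1: 2, 2: 7, 3: 6}
Shortest distance to 3 = 6, path = [0, 3]


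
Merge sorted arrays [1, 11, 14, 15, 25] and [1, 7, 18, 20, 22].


Compare heads, take smaller each step.
Merged: [1, 1, 7, 11, 14, 15, 18, 20, 22, 25]


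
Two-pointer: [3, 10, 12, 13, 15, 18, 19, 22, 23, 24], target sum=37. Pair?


Two pointers: lo=0, hi=9
Found pair: (13, 24) summing to 37


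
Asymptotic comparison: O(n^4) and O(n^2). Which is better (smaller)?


quadratic grows slower than quartic
O(n^2) is asymptotically smaller; O(n^4) grows faster


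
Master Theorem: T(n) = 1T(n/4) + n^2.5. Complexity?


a=1, b=4, c=2.5. log_4(1)=0 < c=2.5. Case 3: O(n^c) = O(n^2.500)
Complexity: O(n^2.500)


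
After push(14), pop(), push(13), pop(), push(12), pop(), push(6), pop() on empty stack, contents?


push(14) -> [14]
pop() returns 14 -> []
push(13) -> [13]
pop() returns 13 -> []
push(12) -> [12]
pop() returns 12 -> []
push(6) -> [6]
pop() returns 6 -> []
Final stack (bottom to top): []


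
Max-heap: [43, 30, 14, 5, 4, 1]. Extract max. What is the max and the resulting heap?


Max = 43
Replace root with last, heapify down
Resulting heap: [30, 5, 14, 1, 4]


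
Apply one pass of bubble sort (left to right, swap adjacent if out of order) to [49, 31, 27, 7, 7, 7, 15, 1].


After one pass: [31, 27, 7, 7, 7, 15, 1, 49]


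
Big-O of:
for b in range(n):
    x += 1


Per nesting level: O(n) = O(n)
Complexity: O(n)


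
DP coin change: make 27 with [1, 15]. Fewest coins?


dp[0]=0; dp[i]=1+min(dp[i-c] for c in coins)
...dp[22]=8, dp[23]=9, dp[24]=10, dp[25]=11, dp[26]=12, dp[27]=13
Minimum coins for 27 = 13


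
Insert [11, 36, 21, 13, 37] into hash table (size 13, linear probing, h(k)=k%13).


Insertions: 11->slot 11; 36->slot 10; 21->slot 8; 13->slot 0; 37->slot 12
Table: [13, None, None, None, None, None, None, None, 21, None, 36, 11, 37]


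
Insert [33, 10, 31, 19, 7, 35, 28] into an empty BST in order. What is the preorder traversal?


Root = 33; build tree by BST insertion.
Preorder traversal: [33, 10, 7, 31, 19, 28, 35]


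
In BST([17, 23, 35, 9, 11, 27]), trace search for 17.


BST root = 17
Search for 17: compare at each node
Path: [17]


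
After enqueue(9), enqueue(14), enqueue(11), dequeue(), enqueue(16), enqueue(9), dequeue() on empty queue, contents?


enqueue(9) -> [9]
enqueue(14) -> [9, 14]
enqueue(11) -> [9, 14, 11]
dequeue() returns 9 -> [14, 11]
enqueue(16) -> [14, 11, 16]
enqueue(9) -> [14, 11, 16, 9]
dequeue() returns 14 -> [11, 16, 9]
Final queue (front to back): [11, 16, 9]


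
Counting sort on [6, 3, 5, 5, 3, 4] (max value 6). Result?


Count array: [0, 0, 0, 2, 1, 2, 1]
Reconstruct: [3, 3, 4, 5, 5, 6]


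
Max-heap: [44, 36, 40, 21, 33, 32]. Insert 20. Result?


Append 20: [44, 36, 40, 21, 33, 32, 20]
Bubble up: no swaps needed
Result: [44, 36, 40, 21, 33, 32, 20]


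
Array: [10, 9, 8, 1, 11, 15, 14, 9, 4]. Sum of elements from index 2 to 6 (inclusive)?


Prefix sums: [0, 10, 19, 27, 28, 39, 54, 68, 77, 81]
Sum[2..6] = prefix[7] - prefix[2] = 68 - 19 = 49


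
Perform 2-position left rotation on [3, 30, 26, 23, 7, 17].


Left rotate by 2: [26, 23, 7, 17, 3, 30]


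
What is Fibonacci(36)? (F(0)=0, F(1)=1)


F(n)=F(n-1)+F(n-2)
...F(34)=5702887, F(35)=9227465, F(36)=14930352


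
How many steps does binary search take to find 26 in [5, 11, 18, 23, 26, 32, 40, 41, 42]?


Search for 26:
[0,8] mid=4 arr[4]=26
Total: 1 comparisons


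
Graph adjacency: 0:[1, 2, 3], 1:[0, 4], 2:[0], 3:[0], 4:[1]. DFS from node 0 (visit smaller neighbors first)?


DFS stack-based: start with [0]
Visit order: [0, 1, 4, 2, 3]


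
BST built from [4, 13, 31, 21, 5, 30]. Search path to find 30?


BST root = 4
Search for 30: compare at each node
Path: [4, 13, 31, 21, 30]


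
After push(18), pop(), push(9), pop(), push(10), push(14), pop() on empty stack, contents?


push(18) -> [18]
pop() returns 18 -> []
push(9) -> [9]
pop() returns 9 -> []
push(10) -> [10]
push(14) -> [10, 14]
pop() returns 14 -> [10]
Final stack (bottom to top): [10]


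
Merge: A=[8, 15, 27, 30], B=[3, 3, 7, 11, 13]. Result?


Compare heads, take smaller each step.
Merged: [3, 3, 7, 8, 11, 13, 15, 27, 30]


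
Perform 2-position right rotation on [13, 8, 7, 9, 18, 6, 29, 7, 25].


Right rotate by 2: [7, 25, 13, 8, 7, 9, 18, 6, 29]


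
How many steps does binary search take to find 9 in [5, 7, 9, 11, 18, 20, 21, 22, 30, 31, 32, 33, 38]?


Search for 9:
[0,12] mid=6 arr[6]=21
[0,5] mid=2 arr[2]=9
Total: 2 comparisons


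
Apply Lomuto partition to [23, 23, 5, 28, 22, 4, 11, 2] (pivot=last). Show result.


Elements <= 2 go left of pivot.
Result: [2, 23, 5, 28, 22, 4, 11, 23], pivot at index 0


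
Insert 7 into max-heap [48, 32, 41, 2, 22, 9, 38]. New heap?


Append 7: [48, 32, 41, 2, 22, 9, 38, 7]
Bubble up: swap idx 7(7) with idx 3(2)
Result: [48, 32, 41, 7, 22, 9, 38, 2]


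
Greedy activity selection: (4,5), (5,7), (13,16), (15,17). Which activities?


Greedy: pick earliest-ending, then skip overlaps.
Selected (3 activities): [(4, 5), (5, 7), (13, 16)]


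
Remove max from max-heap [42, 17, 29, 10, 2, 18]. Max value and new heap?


Max = 42
Replace root with last, heapify down
Resulting heap: [29, 17, 18, 10, 2]


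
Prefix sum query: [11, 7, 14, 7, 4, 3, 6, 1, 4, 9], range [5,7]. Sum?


Prefix sums: [0, 11, 18, 32, 39, 43, 46, 52, 53, 57, 66]
Sum[5..7] = prefix[8] - prefix[5] = 53 - 43 = 10


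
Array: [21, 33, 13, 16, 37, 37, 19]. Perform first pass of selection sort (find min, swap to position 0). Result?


After one pass: [13, 33, 21, 16, 37, 37, 19]


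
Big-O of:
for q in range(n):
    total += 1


Per nesting level: O(n) = O(n)
Complexity: O(n)


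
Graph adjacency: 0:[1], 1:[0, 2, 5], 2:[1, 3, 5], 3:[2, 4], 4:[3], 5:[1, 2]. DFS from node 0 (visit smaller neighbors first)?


DFS stack-based: start with [0]
Visit order: [0, 1, 2, 3, 4, 5]


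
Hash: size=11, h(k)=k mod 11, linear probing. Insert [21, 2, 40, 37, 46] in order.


Insertions: 21->slot 10; 2->slot 2; 40->slot 7; 37->slot 4; 46->slot 3
Table: [None, None, 2, 46, 37, None, None, 40, None, None, 21]


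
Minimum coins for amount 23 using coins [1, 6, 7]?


dp[0]=0; dp[i]=1+min(dp[i-c] for c in coins)
...dp[18]=3, dp[19]=3, dp[20]=3, dp[21]=3, dp[22]=4, dp[23]=5
Minimum coins for 23 = 5


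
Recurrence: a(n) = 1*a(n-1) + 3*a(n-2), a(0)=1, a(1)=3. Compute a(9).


Build bottom-up:
...a(7)=411, a(8)=942, a(9)=1*942+3*411=2175


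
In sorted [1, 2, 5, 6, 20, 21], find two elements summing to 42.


Two pointers: lo=0, hi=5
No pair sums to 42


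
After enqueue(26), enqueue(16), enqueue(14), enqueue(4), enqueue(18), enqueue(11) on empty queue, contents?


enqueue(26) -> [26]
enqueue(16) -> [26, 16]
enqueue(14) -> [26, 16, 14]
enqueue(4) -> [26, 16, 14, 4]
enqueue(18) -> [26, 16, 14, 4, 18]
enqueue(11) -> [26, 16, 14, 4, 18, 11]
Final queue (front to back): [26, 16, 14, 4, 18, 11]


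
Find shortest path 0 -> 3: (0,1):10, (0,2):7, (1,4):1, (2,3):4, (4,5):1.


Dijkstra from 0:
Distances: {0: 0, 1: 10, 2: 7, 3: 11, 4: 11, 5: 12}
Shortest distance to 3 = 11, path = [0, 2, 3]


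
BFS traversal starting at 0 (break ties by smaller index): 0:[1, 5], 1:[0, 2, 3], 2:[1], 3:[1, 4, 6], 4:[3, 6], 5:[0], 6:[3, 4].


BFS queue: start with [0]
Visit order: [0, 1, 5, 2, 3, 4, 6]


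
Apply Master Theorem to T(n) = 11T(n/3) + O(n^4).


a=11, b=3, c=4. log_3(11)=2.183 < c=4. Case 3: O(n^c) = O(n^4)
Complexity: O(n^4)


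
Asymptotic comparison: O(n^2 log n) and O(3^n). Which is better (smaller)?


n^2 log n grows slower than exponential (base 3)
O(n^2 log n) is asymptotically smaller; O(3^n) grows faster


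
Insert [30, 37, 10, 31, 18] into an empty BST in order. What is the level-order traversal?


Root = 30; build tree by BST insertion.
Level-Order traversal: [30, 10, 37, 18, 31]


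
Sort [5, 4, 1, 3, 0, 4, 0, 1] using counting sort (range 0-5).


Count array: [2, 2, 0, 1, 2, 1]
Reconstruct: [0, 0, 1, 1, 3, 4, 4, 5]


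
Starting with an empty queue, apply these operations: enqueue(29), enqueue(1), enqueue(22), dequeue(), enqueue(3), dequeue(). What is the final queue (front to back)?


enqueue(29) -> [29]
enqueue(1) -> [29, 1]
enqueue(22) -> [29, 1, 22]
dequeue() returns 29 -> [1, 22]
enqueue(3) -> [1, 22, 3]
dequeue() returns 1 -> [22, 3]
Final queue (front to back): [22, 3]


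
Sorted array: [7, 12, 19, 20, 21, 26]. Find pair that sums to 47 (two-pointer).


Two pointers: lo=0, hi=5
Found pair: (21, 26) summing to 47


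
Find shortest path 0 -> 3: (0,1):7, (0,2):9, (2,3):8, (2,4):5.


Dijkstra from 0:
Distances: {0: 0, 1: 7, 2: 9, 3: 17, 4: 14}
Shortest distance to 3 = 17, path = [0, 2, 3]


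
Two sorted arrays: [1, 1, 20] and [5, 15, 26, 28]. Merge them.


Compare heads, take smaller each step.
Merged: [1, 1, 5, 15, 20, 26, 28]


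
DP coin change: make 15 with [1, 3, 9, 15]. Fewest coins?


dp[0]=0; dp[i]=1+min(dp[i-c] for c in coins)
...dp[10]=2, dp[11]=3, dp[12]=2, dp[13]=3, dp[14]=4, dp[15]=1
Minimum coins for 15 = 1


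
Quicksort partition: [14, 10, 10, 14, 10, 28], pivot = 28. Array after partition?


Elements <= 28 go left of pivot.
Result: [14, 10, 10, 14, 10, 28], pivot at index 5


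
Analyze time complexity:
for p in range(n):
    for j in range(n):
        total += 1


Per nesting level: O(n) * O(n) = O(n^2)
Complexity: O(n^2)


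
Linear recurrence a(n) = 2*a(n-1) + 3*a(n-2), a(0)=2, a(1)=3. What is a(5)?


Build bottom-up:
...a(3)=33, a(4)=102, a(5)=2*102+3*33=303


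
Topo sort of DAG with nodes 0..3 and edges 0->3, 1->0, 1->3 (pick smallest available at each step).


Kahn's algorithm, process smallest node first
Order: [1, 0, 2, 3]


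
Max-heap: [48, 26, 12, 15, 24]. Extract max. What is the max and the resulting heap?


Max = 48
Replace root with last, heapify down
Resulting heap: [26, 24, 12, 15]


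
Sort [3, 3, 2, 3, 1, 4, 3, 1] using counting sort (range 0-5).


Count array: [0, 2, 1, 4, 1, 0]
Reconstruct: [1, 1, 2, 3, 3, 3, 3, 4]


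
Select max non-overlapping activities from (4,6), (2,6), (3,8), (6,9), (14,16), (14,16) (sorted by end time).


Greedy: pick earliest-ending, then skip overlaps.
Selected (3 activities): [(4, 6), (6, 9), (14, 16)]


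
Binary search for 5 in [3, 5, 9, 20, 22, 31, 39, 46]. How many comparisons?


Search for 5:
[0,7] mid=3 arr[3]=20
[0,2] mid=1 arr[1]=5
Total: 2 comparisons


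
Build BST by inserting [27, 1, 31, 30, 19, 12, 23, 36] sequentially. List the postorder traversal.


Root = 27; build tree by BST insertion.
Postorder traversal: [12, 23, 19, 1, 30, 36, 31, 27]


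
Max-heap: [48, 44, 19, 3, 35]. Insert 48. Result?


Append 48: [48, 44, 19, 3, 35, 48]
Bubble up: swap idx 5(48) with idx 2(19)
Result: [48, 44, 48, 3, 35, 19]


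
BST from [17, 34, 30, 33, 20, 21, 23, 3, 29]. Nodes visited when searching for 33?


BST root = 17
Search for 33: compare at each node
Path: [17, 34, 30, 33]


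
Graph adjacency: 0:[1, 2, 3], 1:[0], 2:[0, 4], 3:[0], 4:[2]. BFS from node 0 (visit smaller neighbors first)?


BFS queue: start with [0]
Visit order: [0, 1, 2, 3, 4]


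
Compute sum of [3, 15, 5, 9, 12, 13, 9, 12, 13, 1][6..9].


Prefix sums: [0, 3, 18, 23, 32, 44, 57, 66, 78, 91, 92]
Sum[6..9] = prefix[10] - prefix[6] = 92 - 57 = 35


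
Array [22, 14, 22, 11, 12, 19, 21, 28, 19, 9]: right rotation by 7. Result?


Right rotate by 7: [11, 12, 19, 21, 28, 19, 9, 22, 14, 22]


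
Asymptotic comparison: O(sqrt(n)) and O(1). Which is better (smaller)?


constant grows slower than sublinear
O(1) is asymptotically smaller; O(sqrt(n)) grows faster


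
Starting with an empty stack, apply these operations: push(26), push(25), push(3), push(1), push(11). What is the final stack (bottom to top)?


push(26) -> [26]
push(25) -> [26, 25]
push(3) -> [26, 25, 3]
push(1) -> [26, 25, 3, 1]
push(11) -> [26, 25, 3, 1, 11]
Final stack (bottom to top): [26, 25, 3, 1, 11]


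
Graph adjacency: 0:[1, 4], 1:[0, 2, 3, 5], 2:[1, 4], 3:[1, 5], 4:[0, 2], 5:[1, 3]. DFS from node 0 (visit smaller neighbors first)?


DFS stack-based: start with [0]
Visit order: [0, 1, 2, 4, 3, 5]


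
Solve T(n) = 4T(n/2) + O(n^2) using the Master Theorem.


a=4, b=2, c=2. log_2(4)=2 = c=2. Case 2: O(n^c log n) = O(n^2 log n)
Complexity: O(n^2 log n)


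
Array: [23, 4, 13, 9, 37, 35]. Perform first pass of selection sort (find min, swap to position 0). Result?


After one pass: [4, 23, 13, 9, 37, 35]


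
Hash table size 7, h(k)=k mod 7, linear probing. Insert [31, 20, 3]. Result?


Insertions: 31->slot 3; 20->slot 6; 3->slot 4
Table: [None, None, None, 31, 3, None, 20]


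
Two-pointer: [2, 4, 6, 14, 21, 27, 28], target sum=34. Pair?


Two pointers: lo=0, hi=6
Found pair: (6, 28) summing to 34


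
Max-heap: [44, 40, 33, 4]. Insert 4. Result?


Append 4: [44, 40, 33, 4, 4]
Bubble up: no swaps needed
Result: [44, 40, 33, 4, 4]


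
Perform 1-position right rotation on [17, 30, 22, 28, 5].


Right rotate by 1: [5, 17, 30, 22, 28]


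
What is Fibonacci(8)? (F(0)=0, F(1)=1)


F(n)=F(n-1)+F(n-2)
...F(6)=8, F(7)=13, F(8)=21


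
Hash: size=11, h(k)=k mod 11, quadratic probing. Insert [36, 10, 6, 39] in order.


Insertions: 36->slot 3; 10->slot 10; 6->slot 6; 39->slot 7
Table: [None, None, None, 36, None, None, 6, 39, None, None, 10]


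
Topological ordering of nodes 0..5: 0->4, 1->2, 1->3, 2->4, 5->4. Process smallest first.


Kahn's algorithm, process smallest node first
Order: [0, 1, 2, 3, 5, 4]


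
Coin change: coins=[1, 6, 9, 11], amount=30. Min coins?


dp[0]=0; dp[i]=1+min(dp[i-c] for c in coins)
...dp[25]=4, dp[26]=3, dp[27]=3, dp[28]=3, dp[29]=3, dp[30]=4
Minimum coins for 30 = 4


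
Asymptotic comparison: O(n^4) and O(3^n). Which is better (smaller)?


quartic grows slower than exponential (base 3)
O(n^4) is asymptotically smaller; O(3^n) grows faster


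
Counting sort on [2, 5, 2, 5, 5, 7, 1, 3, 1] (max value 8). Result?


Count array: [0, 2, 2, 1, 0, 3, 0, 1, 0]
Reconstruct: [1, 1, 2, 2, 3, 5, 5, 5, 7]


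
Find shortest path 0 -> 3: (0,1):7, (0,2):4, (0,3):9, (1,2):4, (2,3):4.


Dijkstra from 0:
Distances: {0: 0, 1: 7, 2: 4, 3: 8}
Shortest distance to 3 = 8, path = [0, 2, 3]


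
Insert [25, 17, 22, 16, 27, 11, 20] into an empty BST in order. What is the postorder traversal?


Root = 25; build tree by BST insertion.
Postorder traversal: [11, 16, 20, 22, 17, 27, 25]


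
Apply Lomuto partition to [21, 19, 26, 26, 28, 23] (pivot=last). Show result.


Elements <= 23 go left of pivot.
Result: [21, 19, 23, 26, 28, 26], pivot at index 2


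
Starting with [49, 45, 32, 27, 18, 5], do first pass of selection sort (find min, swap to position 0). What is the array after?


After one pass: [5, 45, 32, 27, 18, 49]


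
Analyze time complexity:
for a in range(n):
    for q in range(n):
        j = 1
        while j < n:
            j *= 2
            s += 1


Per nesting level: O(n) * O(n) * O(log n) = O(n^2 log n)
Complexity: O(n^2 log n)


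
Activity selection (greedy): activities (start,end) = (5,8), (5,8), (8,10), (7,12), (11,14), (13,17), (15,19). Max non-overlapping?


Greedy: pick earliest-ending, then skip overlaps.
Selected (4 activities): [(5, 8), (8, 10), (11, 14), (15, 19)]


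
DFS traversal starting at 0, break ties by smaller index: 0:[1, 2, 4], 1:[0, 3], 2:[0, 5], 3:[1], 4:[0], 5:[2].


DFS stack-based: start with [0]
Visit order: [0, 1, 3, 2, 5, 4]


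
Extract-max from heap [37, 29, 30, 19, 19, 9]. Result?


Max = 37
Replace root with last, heapify down
Resulting heap: [30, 29, 9, 19, 19]


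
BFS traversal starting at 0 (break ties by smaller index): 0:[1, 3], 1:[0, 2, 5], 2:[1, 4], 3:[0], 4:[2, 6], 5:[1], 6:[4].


BFS queue: start with [0]
Visit order: [0, 1, 3, 2, 5, 4, 6]


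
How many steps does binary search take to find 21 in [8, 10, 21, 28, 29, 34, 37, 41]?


Search for 21:
[0,7] mid=3 arr[3]=28
[0,2] mid=1 arr[1]=10
[2,2] mid=2 arr[2]=21
Total: 3 comparisons


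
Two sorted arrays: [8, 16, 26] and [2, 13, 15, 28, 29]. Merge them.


Compare heads, take smaller each step.
Merged: [2, 8, 13, 15, 16, 26, 28, 29]


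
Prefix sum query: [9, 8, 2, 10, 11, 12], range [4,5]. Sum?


Prefix sums: [0, 9, 17, 19, 29, 40, 52]
Sum[4..5] = prefix[6] - prefix[4] = 52 - 29 = 23


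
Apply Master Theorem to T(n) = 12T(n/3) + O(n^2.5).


a=12, b=3, c=2.5. log_3(12)=2.262 < c=2.5. Case 3: O(n^c) = O(n^2.500)
Complexity: O(n^2.500)


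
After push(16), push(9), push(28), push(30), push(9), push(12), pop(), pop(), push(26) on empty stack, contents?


push(16) -> [16]
push(9) -> [16, 9]
push(28) -> [16, 9, 28]
push(30) -> [16, 9, 28, 30]
push(9) -> [16, 9, 28, 30, 9]
push(12) -> [16, 9, 28, 30, 9, 12]
pop() returns 12 -> [16, 9, 28, 30, 9]
pop() returns 9 -> [16, 9, 28, 30]
push(26) -> [16, 9, 28, 30, 26]
Final stack (bottom to top): [16, 9, 28, 30, 26]


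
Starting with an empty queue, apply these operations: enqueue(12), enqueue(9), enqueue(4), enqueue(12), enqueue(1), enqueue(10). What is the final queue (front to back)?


enqueue(12) -> [12]
enqueue(9) -> [12, 9]
enqueue(4) -> [12, 9, 4]
enqueue(12) -> [12, 9, 4, 12]
enqueue(1) -> [12, 9, 4, 12, 1]
enqueue(10) -> [12, 9, 4, 12, 1, 10]
Final queue (front to back): [12, 9, 4, 12, 1, 10]


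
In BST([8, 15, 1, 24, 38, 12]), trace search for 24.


BST root = 8
Search for 24: compare at each node
Path: [8, 15, 24]


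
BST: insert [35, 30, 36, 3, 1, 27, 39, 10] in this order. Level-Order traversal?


Root = 35; build tree by BST insertion.
Level-Order traversal: [35, 30, 36, 3, 39, 1, 27, 10]


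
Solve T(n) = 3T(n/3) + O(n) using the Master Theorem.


a=3, b=3, c=1. log_3(3)=1 = c=1. Case 2: O(n^c log n) = O(n log n)
Complexity: O(n log n)


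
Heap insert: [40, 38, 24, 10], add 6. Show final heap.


Append 6: [40, 38, 24, 10, 6]
Bubble up: no swaps needed
Result: [40, 38, 24, 10, 6]


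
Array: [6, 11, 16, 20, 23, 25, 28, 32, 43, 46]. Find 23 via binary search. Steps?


Search for 23:
[0,9] mid=4 arr[4]=23
Total: 1 comparisons


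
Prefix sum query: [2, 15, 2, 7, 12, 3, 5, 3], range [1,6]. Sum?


Prefix sums: [0, 2, 17, 19, 26, 38, 41, 46, 49]
Sum[1..6] = prefix[7] - prefix[1] = 46 - 2 = 44


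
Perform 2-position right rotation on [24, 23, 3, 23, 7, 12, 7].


Right rotate by 2: [12, 7, 24, 23, 3, 23, 7]


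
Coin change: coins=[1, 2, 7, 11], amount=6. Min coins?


dp[0]=0; dp[i]=1+min(dp[i-c] for c in coins)
...dp[1]=1, dp[2]=1, dp[3]=2, dp[4]=2, dp[5]=3, dp[6]=3
Minimum coins for 6 = 3


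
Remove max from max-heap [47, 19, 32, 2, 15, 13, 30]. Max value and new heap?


Max = 47
Replace root with last, heapify down
Resulting heap: [32, 19, 30, 2, 15, 13]


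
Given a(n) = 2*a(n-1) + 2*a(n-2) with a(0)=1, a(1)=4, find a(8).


Build bottom-up:
...a(6)=568, a(7)=1552, a(8)=2*1552+2*568=4240


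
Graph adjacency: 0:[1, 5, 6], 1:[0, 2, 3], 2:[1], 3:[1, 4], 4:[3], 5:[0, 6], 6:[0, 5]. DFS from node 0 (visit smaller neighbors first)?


DFS stack-based: start with [0]
Visit order: [0, 1, 2, 3, 4, 5, 6]


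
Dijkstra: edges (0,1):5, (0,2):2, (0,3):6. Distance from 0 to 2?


Dijkstra from 0:
Distances: {0: 0, 1: 5, 2: 2, 3: 6}
Shortest distance to 2 = 2, path = [0, 2]


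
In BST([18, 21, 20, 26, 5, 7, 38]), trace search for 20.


BST root = 18
Search for 20: compare at each node
Path: [18, 21, 20]


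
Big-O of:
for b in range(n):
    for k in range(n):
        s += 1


Per nesting level: O(n) * O(n) = O(n^2)
Complexity: O(n^2)


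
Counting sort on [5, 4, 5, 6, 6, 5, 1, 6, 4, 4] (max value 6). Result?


Count array: [0, 1, 0, 0, 3, 3, 3]
Reconstruct: [1, 4, 4, 4, 5, 5, 5, 6, 6, 6]


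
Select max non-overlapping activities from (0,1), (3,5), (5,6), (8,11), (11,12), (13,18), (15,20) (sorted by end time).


Greedy: pick earliest-ending, then skip overlaps.
Selected (6 activities): [(0, 1), (3, 5), (5, 6), (8, 11), (11, 12), (13, 18)]


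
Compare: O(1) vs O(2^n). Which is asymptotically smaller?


constant grows slower than exponential
O(1) is asymptotically smaller; O(2^n) grows faster


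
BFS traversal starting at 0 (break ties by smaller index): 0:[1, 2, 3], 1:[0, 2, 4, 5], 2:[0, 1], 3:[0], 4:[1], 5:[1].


BFS queue: start with [0]
Visit order: [0, 1, 2, 3, 4, 5]


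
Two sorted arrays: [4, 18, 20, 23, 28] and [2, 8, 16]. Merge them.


Compare heads, take smaller each step.
Merged: [2, 4, 8, 16, 18, 20, 23, 28]


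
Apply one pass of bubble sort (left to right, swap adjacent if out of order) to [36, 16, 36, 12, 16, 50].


After one pass: [16, 36, 12, 16, 36, 50]


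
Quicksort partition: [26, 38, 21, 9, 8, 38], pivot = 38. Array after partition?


Elements <= 38 go left of pivot.
Result: [26, 38, 21, 9, 8, 38], pivot at index 5


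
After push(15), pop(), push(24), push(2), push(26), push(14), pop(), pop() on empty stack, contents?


push(15) -> [15]
pop() returns 15 -> []
push(24) -> [24]
push(2) -> [24, 2]
push(26) -> [24, 2, 26]
push(14) -> [24, 2, 26, 14]
pop() returns 14 -> [24, 2, 26]
pop() returns 26 -> [24, 2]
Final stack (bottom to top): [24, 2]


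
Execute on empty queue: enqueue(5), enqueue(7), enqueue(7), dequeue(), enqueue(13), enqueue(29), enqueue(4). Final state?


enqueue(5) -> [5]
enqueue(7) -> [5, 7]
enqueue(7) -> [5, 7, 7]
dequeue() returns 5 -> [7, 7]
enqueue(13) -> [7, 7, 13]
enqueue(29) -> [7, 7, 13, 29]
enqueue(4) -> [7, 7, 13, 29, 4]
Final queue (front to back): [7, 7, 13, 29, 4]


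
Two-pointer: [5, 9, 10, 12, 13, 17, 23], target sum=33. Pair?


Two pointers: lo=0, hi=6
Found pair: (10, 23) summing to 33


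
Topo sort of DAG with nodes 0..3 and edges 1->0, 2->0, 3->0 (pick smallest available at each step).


Kahn's algorithm, process smallest node first
Order: [1, 2, 3, 0]


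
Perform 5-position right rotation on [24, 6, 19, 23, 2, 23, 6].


Right rotate by 5: [19, 23, 2, 23, 6, 24, 6]


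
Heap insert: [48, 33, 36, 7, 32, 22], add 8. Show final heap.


Append 8: [48, 33, 36, 7, 32, 22, 8]
Bubble up: no swaps needed
Result: [48, 33, 36, 7, 32, 22, 8]


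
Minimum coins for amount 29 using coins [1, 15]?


dp[0]=0; dp[i]=1+min(dp[i-c] for c in coins)
...dp[24]=10, dp[25]=11, dp[26]=12, dp[27]=13, dp[28]=14, dp[29]=15
Minimum coins for 29 = 15


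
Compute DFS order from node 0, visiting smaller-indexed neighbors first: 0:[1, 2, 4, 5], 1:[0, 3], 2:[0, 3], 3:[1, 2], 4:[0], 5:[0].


DFS stack-based: start with [0]
Visit order: [0, 1, 3, 2, 4, 5]


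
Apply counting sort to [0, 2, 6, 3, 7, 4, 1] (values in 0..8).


Count array: [1, 1, 1, 1, 1, 0, 1, 1, 0]
Reconstruct: [0, 1, 2, 3, 4, 6, 7]


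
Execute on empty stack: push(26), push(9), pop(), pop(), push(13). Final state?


push(26) -> [26]
push(9) -> [26, 9]
pop() returns 9 -> [26]
pop() returns 26 -> []
push(13) -> [13]
Final stack (bottom to top): [13]


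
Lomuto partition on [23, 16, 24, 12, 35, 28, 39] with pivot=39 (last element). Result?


Elements <= 39 go left of pivot.
Result: [23, 16, 24, 12, 35, 28, 39], pivot at index 6


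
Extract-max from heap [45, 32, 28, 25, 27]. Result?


Max = 45
Replace root with last, heapify down
Resulting heap: [32, 27, 28, 25]


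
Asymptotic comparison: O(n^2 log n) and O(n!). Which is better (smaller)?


n^2 log n grows slower than factorial
O(n^2 log n) is asymptotically smaller; O(n!) grows faster


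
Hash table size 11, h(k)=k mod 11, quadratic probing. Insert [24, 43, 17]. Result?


Insertions: 24->slot 2; 43->slot 10; 17->slot 6
Table: [None, None, 24, None, None, None, 17, None, None, None, 43]


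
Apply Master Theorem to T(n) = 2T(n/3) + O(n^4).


a=2, b=3, c=4. log_3(2)=0.631 < c=4. Case 3: O(n^c) = O(n^4)
Complexity: O(n^4)


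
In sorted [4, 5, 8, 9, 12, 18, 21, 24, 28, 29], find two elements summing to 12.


Two pointers: lo=0, hi=9
Found pair: (4, 8) summing to 12


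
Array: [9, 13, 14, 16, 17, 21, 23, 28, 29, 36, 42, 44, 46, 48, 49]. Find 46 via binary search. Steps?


Search for 46:
[0,14] mid=7 arr[7]=28
[8,14] mid=11 arr[11]=44
[12,14] mid=13 arr[13]=48
[12,12] mid=12 arr[12]=46
Total: 4 comparisons


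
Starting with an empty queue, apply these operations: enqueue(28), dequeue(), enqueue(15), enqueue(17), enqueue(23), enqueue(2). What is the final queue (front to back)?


enqueue(28) -> [28]
dequeue() returns 28 -> []
enqueue(15) -> [15]
enqueue(17) -> [15, 17]
enqueue(23) -> [15, 17, 23]
enqueue(2) -> [15, 17, 23, 2]
Final queue (front to back): [15, 17, 23, 2]


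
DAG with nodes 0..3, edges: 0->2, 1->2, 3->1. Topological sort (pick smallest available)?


Kahn's algorithm, process smallest node first
Order: [0, 3, 1, 2]


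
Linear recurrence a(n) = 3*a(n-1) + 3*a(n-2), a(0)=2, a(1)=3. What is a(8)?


Build bottom-up:
...a(6)=2970, a(7)=11259, a(8)=3*11259+3*2970=42687


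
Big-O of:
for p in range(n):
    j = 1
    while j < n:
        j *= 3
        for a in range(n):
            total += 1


Per nesting level: O(n) * O(log n) * O(n) = O(n^2 log n)
Complexity: O(n^2 log n)


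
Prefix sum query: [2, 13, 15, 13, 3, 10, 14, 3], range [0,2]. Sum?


Prefix sums: [0, 2, 15, 30, 43, 46, 56, 70, 73]
Sum[0..2] = prefix[3] - prefix[0] = 30 - 0 = 30


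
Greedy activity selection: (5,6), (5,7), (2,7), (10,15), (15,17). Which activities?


Greedy: pick earliest-ending, then skip overlaps.
Selected (3 activities): [(5, 6), (10, 15), (15, 17)]


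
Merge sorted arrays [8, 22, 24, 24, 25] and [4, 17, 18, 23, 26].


Compare heads, take smaller each step.
Merged: [4, 8, 17, 18, 22, 23, 24, 24, 25, 26]


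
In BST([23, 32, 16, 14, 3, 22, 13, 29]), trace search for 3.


BST root = 23
Search for 3: compare at each node
Path: [23, 16, 14, 3]


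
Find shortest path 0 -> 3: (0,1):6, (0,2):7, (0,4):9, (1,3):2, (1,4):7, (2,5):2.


Dijkstra from 0:
Distances: {0: 0, 1: 6, 2: 7, 3: 8, 4: 9, 5: 9}
Shortest distance to 3 = 8, path = [0, 1, 3]


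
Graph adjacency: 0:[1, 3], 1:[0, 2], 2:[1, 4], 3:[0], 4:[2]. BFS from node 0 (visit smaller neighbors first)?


BFS queue: start with [0]
Visit order: [0, 1, 3, 2, 4]


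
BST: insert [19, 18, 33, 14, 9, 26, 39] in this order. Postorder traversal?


Root = 19; build tree by BST insertion.
Postorder traversal: [9, 14, 18, 26, 39, 33, 19]


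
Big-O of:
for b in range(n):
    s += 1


Per nesting level: O(n) = O(n)
Complexity: O(n)


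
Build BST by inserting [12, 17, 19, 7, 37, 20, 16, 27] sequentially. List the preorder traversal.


Root = 12; build tree by BST insertion.
Preorder traversal: [12, 7, 17, 16, 19, 37, 20, 27]


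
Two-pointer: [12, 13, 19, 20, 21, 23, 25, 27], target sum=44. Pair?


Two pointers: lo=0, hi=7
Found pair: (19, 25) summing to 44


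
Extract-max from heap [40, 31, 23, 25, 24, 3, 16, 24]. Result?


Max = 40
Replace root with last, heapify down
Resulting heap: [31, 25, 23, 24, 24, 3, 16]


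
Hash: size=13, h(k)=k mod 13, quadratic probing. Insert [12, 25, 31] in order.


Insertions: 12->slot 12; 25->slot 0; 31->slot 5
Table: [25, None, None, None, None, 31, None, None, None, None, None, None, 12]


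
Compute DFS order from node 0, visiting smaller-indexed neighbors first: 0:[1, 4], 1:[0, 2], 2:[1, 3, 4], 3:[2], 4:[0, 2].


DFS stack-based: start with [0]
Visit order: [0, 1, 2, 3, 4]


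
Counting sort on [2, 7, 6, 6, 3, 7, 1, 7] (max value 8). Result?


Count array: [0, 1, 1, 1, 0, 0, 2, 3, 0]
Reconstruct: [1, 2, 3, 6, 6, 7, 7, 7]


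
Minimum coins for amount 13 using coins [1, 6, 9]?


dp[0]=0; dp[i]=1+min(dp[i-c] for c in coins)
...dp[8]=3, dp[9]=1, dp[10]=2, dp[11]=3, dp[12]=2, dp[13]=3
Minimum coins for 13 = 3


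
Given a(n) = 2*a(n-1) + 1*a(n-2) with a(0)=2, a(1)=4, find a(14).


Build bottom-up:
...a(12)=66922, a(13)=161564, a(14)=2*161564+1*66922=390050


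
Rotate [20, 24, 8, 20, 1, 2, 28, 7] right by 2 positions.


Right rotate by 2: [28, 7, 20, 24, 8, 20, 1, 2]


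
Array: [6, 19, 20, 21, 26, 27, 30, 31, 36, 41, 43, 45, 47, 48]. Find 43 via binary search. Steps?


Search for 43:
[0,13] mid=6 arr[6]=30
[7,13] mid=10 arr[10]=43
Total: 2 comparisons


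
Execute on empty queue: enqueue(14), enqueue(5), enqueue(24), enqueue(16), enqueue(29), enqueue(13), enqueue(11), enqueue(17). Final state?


enqueue(14) -> [14]
enqueue(5) -> [14, 5]
enqueue(24) -> [14, 5, 24]
enqueue(16) -> [14, 5, 24, 16]
enqueue(29) -> [14, 5, 24, 16, 29]
enqueue(13) -> [14, 5, 24, 16, 29, 13]
enqueue(11) -> [14, 5, 24, 16, 29, 13, 11]
enqueue(17) -> [14, 5, 24, 16, 29, 13, 11, 17]
Final queue (front to back): [14, 5, 24, 16, 29, 13, 11, 17]


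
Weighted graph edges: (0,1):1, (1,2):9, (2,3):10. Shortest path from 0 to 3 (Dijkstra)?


Dijkstra from 0:
Distances: {0: 0, 1: 1, 2: 10, 3: 20}
Shortest distance to 3 = 20, path = [0, 1, 2, 3]


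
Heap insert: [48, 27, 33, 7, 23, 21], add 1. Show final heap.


Append 1: [48, 27, 33, 7, 23, 21, 1]
Bubble up: no swaps needed
Result: [48, 27, 33, 7, 23, 21, 1]


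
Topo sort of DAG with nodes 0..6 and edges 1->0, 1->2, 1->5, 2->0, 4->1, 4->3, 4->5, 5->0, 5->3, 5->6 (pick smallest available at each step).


Kahn's algorithm, process smallest node first
Order: [4, 1, 2, 5, 0, 3, 6]


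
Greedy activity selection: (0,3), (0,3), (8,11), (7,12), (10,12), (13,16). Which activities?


Greedy: pick earliest-ending, then skip overlaps.
Selected (3 activities): [(0, 3), (8, 11), (13, 16)]


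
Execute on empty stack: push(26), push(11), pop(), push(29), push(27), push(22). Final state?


push(26) -> [26]
push(11) -> [26, 11]
pop() returns 11 -> [26]
push(29) -> [26, 29]
push(27) -> [26, 29, 27]
push(22) -> [26, 29, 27, 22]
Final stack (bottom to top): [26, 29, 27, 22]
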